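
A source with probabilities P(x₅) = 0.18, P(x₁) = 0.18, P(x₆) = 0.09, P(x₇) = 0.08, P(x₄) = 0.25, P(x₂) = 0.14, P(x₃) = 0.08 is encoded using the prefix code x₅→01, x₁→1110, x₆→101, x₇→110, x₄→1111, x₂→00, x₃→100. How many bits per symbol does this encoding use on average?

3.11 bits/symbol

L̄ = Σ pᵢ·ℓᵢ = 0.18·2 + 0.18·4 + 0.09·3 + 0.08·3 + 0.25·4 + 0.14·2 + 0.08·3 = 3.11 bits/symbol.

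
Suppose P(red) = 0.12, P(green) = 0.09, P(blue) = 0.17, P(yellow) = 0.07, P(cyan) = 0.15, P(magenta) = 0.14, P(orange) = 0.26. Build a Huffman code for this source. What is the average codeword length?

2.73 bits/symbol

Repeatedly combine the two least-probable nodes; the expected code length is the sum of the merged weights.
merge 7/100 + 9/100 → 4/25
merge 3/25 + 7/50 → 13/50
merge 3/20 + 4/25 → 31/100
merge 17/100 + 13/50 → 43/100
merge 13/50 + 31/100 → 57/100
merge 43/100 + 57/100 → 1
L = 4/25 + 13/50 + 31/100 + 43/100 + 57/100 + 1 = 273/100 = 2.73 bits/symbol.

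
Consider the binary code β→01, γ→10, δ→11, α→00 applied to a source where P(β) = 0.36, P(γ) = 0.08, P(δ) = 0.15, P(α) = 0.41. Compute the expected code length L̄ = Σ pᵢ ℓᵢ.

L̄ = Σ pᵢ·ℓᵢ = 0.36·2 + 0.08·2 + 0.15·2 + 0.41·2 = 2 bits/symbol.

2 bits/symbol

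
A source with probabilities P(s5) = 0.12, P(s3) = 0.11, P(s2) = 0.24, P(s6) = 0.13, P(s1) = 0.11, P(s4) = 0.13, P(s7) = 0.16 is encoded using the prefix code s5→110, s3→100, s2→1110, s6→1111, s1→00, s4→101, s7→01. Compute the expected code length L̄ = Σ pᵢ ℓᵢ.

3.1 bits/symbol

L̄ = Σ pᵢ·ℓᵢ = 0.12·3 + 0.11·3 + 0.24·4 + 0.13·4 + 0.11·2 + 0.13·3 + 0.16·2 = 3.1 bits/symbol.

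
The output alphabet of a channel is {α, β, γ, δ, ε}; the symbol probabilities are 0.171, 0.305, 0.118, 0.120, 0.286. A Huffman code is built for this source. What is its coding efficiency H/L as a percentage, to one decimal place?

98.6%

Entropy H = −Σ p log₂ p ≈ 2.2056 bits.
Huffman merges: 59/500+3/25→119/500; 171/1000+119/500→409/1000; 143/500+61/200→591/1000; 409/1000+591/1000→1. L = 1119/500 ≈ 2.2380.
Efficiency = H/L = 2.2056/2.2380 = 98.6%.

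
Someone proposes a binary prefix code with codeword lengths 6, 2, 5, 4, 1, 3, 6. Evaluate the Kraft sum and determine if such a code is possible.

With common denominator 2^6 = 64: Σ 2^(−ℓᵢ) = 1/64 + 16/64 + 2/64 + 4/64 + 32/64 + 8/64 + 1/64 = 64/64 = 1.
Kraft's inequality requires Σ ≤ 1; here Σ = 1 ≤ 1, so such a prefix code exists.

1; yes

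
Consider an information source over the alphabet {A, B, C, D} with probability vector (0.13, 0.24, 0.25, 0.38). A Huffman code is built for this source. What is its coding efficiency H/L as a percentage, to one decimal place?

Entropy H = −Σ p log₂ p ≈ 1.9072 bits.
Huffman merges: 13/100+6/25→37/100; 1/4+37/100→31/50; 19/50+31/50→1. L = 199/100 ≈ 1.9900.
Efficiency = H/L = 1.9072/1.9900 = 95.8%.

95.8%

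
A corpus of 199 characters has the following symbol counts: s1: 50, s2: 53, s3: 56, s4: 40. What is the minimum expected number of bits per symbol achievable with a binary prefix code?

Probabilities are the counts divided by 199.
Repeatedly combine the two least-probable nodes; the expected code length is the sum of the merged weights.
merge 40/199 + 50/199 → 90/199
merge 53/199 + 56/199 → 109/199
merge 90/199 + 109/199 → 1
L = 90/199 + 109/199 + 1 = 2 bits/symbol.

2 bits/symbol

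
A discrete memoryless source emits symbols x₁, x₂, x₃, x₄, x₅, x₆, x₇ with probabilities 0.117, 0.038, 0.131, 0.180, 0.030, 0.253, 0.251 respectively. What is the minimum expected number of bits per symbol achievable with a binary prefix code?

Repeatedly combine the two least-probable nodes; the expected code length is the sum of the merged weights.
merge 3/100 + 19/500 → 17/250
merge 17/250 + 117/1000 → 37/200
merge 131/1000 + 9/50 → 311/1000
merge 37/200 + 251/1000 → 109/250
merge 253/1000 + 311/1000 → 141/250
merge 109/250 + 141/250 → 1
L = 17/250 + 37/200 + 311/1000 + 109/250 + 141/250 + 1 = 641/250 = 2.564 bits/symbol.

2.564 bits/symbol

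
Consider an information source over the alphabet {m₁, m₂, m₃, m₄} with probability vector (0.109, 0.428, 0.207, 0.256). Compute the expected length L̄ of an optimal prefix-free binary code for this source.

Repeatedly combine the two least-probable nodes; the expected code length is the sum of the merged weights.
merge 109/1000 + 207/1000 → 79/250
merge 32/125 + 79/250 → 143/250
merge 107/250 + 143/250 → 1
L = 79/250 + 143/250 + 1 = 236/125 = 1.888 bits/symbol.

1.888 bits/symbol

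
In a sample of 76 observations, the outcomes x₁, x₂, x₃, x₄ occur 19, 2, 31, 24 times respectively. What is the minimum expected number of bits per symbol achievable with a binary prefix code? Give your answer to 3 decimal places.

1.868 bits/symbol

Probabilities are the counts divided by 76.
Repeatedly combine the two least-probable nodes; the expected code length is the sum of the merged weights.
merge 1/38 + 1/4 → 21/76
merge 21/76 + 6/19 → 45/76
merge 31/76 + 45/76 → 1
L = 21/76 + 45/76 + 1 = 71/38 ≈ 1.868 bits/symbol.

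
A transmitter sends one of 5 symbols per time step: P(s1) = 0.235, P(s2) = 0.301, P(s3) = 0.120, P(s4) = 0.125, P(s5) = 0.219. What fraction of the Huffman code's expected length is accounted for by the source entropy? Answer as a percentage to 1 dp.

99.5%

Entropy H = −Σ p log₂ p ≈ 2.2343 bits.
Huffman merges: 3/25+1/8→49/200; 219/1000+47/200→227/500; 49/200+301/1000→273/500; 227/500+273/500→1. L = 449/200 ≈ 2.2450.
Efficiency = H/L = 2.2343/2.2450 = 99.5%.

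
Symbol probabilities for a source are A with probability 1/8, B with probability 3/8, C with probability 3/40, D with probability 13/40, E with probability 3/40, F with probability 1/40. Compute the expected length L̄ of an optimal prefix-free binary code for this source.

2.2 bits/symbol

Repeatedly combine the two least-probable nodes; the expected code length is the sum of the merged weights.
merge 1/40 + 3/40 → 1/10
merge 3/40 + 1/10 → 7/40
merge 1/8 + 7/40 → 3/10
merge 3/10 + 13/40 → 5/8
merge 3/8 + 5/8 → 1
L = 1/10 + 7/40 + 3/10 + 5/8 + 1 = 11/5 = 2.2 bits/symbol.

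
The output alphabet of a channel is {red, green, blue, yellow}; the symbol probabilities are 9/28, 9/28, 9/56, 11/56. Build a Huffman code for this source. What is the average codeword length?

Repeatedly combine the two least-probable nodes; the expected code length is the sum of the merged weights.
merge 9/56 + 11/56 → 5/14
merge 9/28 + 9/28 → 9/14
merge 5/14 + 9/14 → 1
L = 5/14 + 9/14 + 1 = 2 bits/symbol.

2 bits/symbol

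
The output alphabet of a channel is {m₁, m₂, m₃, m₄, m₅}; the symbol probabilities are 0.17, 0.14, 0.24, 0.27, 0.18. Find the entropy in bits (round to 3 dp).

2.281 bits

H = −Σ pᵢ log₂ pᵢ.
−0.17·log₂(0.17) = 0.4346
−0.14·log₂(0.14) = 0.3971
−0.24·log₂(0.24) = 0.4941
−0.27·log₂(0.27) = 0.5100
−0.18·log₂(0.18) = 0.4453
Sum ≈ 2.2812 → 2.281 bits.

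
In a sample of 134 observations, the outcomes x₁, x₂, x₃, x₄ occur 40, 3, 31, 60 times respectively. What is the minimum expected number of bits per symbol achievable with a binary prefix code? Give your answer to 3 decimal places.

1.806 bits/symbol

Probabilities are the counts divided by 134.
Repeatedly combine the two least-probable nodes; the expected code length is the sum of the merged weights.
merge 3/134 + 31/134 → 17/67
merge 17/67 + 20/67 → 37/67
merge 30/67 + 37/67 → 1
L = 17/67 + 37/67 + 1 = 121/67 ≈ 1.806 bits/symbol.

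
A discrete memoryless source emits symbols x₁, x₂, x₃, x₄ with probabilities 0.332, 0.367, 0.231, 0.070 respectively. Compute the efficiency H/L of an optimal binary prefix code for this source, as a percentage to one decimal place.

93.9%

Entropy H = −Σ p log₂ p ≈ 1.8158 bits.
Huffman merges: 7/100+231/1000→301/1000; 301/1000+83/250→633/1000; 367/1000+633/1000→1. L = 967/500 ≈ 1.9340.
Efficiency = H/L = 1.8158/1.9340 = 93.9%.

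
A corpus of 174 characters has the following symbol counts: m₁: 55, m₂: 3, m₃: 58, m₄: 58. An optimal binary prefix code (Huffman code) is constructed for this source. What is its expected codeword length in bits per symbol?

Probabilities are the counts divided by 174.
Repeatedly combine the two least-probable nodes; the expected code length is the sum of the merged weights.
merge 1/58 + 55/174 → 1/3
merge 1/3 + 1/3 → 2/3
merge 1/3 + 2/3 → 1
L = 1/3 + 2/3 + 1 = 2 bits/symbol.

2 bits/symbol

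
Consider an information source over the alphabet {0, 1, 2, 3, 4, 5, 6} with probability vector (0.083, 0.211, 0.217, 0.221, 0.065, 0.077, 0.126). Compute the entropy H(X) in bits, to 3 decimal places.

H = −Σ pᵢ log₂ pᵢ.
−0.083·log₂(0.083) = 0.2980
−0.211·log₂(0.211) = 0.4736
−0.217·log₂(0.217) = 0.4783
−0.221·log₂(0.221) = 0.4813
−0.065·log₂(0.065) = 0.2563
−0.077·log₂(0.077) = 0.2848
−0.126·log₂(0.126) = 0.3766
Sum ≈ 2.6490 → 2.649 bits.

2.649 bits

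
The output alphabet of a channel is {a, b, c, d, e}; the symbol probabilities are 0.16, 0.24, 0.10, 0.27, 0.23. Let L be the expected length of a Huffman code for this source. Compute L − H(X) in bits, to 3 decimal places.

0.013 bits

Entropy H = −Σ p log₂ p ≈ 2.2470 bits.
Huffman merges: 1/10+4/25→13/50; 23/100+6/25→47/100; 13/50+27/100→53/100; 47/100+53/100→1. L = 113/50 ≈ 2.2600.
L − H = 2.2600 − 2.2470 = 0.013 bits.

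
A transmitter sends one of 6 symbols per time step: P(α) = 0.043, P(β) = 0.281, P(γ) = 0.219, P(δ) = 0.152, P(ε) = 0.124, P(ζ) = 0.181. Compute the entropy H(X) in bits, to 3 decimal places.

H = −Σ pᵢ log₂ pᵢ.
−0.043·log₂(0.043) = 0.1952
−0.281·log₂(0.281) = 0.5146
−0.219·log₂(0.219) = 0.4798
−0.152·log₂(0.152) = 0.4131
−0.124·log₂(0.124) = 0.3734
−0.181·log₂(0.181) = 0.4463
Sum ≈ 2.4225 → 2.423 bits.

2.423 bits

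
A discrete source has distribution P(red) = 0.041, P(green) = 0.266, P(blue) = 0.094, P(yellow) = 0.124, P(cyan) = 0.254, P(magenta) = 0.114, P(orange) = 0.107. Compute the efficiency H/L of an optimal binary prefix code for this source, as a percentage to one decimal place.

Entropy H = −Σ p log₂ p ≈ 2.5956 bits.
Huffman merges: 41/1000+47/500→27/200; 107/1000+57/500→221/1000; 31/250+27/200→259/1000; 221/1000+127/500→19/40; 259/1000+133/500→21/40; 19/40+21/40→1. L = 523/200 ≈ 2.6150.
Efficiency = H/L = 2.5956/2.6150 = 99.3%.

99.3%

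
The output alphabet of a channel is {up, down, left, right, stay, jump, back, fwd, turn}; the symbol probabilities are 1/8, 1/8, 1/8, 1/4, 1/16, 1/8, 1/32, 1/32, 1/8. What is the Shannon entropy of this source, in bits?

Each probability is a power of 1/2, so log₂(1/p) is an integer.
H = Σ p·log₂(1/p) = 1/8·3 + 1/8·3 + 1/8·3 + 1/4·2 + 1/16·4 + 1/8·3 + 1/32·5 + 1/32·5 + 1/8·3 = 2.9375 bits.

2.9375 bits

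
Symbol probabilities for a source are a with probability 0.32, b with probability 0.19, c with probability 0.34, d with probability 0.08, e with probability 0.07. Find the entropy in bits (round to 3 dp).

H = −Σ pᵢ log₂ pᵢ.
−0.32·log₂(0.32) = 0.5260
−0.19·log₂(0.19) = 0.4552
−0.34·log₂(0.34) = 0.5292
−0.08·log₂(0.08) = 0.2915
−0.07·log₂(0.07) = 0.2686
Sum ≈ 2.0705 → 2.070 bits.

2.070 bits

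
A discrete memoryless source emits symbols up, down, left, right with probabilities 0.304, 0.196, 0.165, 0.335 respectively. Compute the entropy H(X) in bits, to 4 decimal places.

H = −Σ pᵢ log₂ pᵢ.
−0.304·log₂(0.304) = 0.5222
−0.196·log₂(0.196) = 0.4608
−0.165·log₂(0.165) = 0.4289
−0.335·log₂(0.335) = 0.5286
Sum ≈ 1.9405 → 1.9405 bits.

1.9405 bits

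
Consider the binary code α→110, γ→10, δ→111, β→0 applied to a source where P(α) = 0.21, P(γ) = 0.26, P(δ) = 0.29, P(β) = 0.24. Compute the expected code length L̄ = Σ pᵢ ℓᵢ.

L̄ = Σ pᵢ·ℓᵢ = 0.21·3 + 0.26·2 + 0.29·3 + 0.24·1 = 2.26 bits/symbol.

2.26 bits/symbol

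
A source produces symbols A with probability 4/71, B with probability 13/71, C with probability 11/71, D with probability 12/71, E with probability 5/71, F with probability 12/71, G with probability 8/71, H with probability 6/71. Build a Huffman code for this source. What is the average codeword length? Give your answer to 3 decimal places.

2.944 bits/symbol

Repeatedly combine the two least-probable nodes; the expected code length is the sum of the merged weights.
merge 4/71 + 5/71 → 9/71
merge 6/71 + 8/71 → 14/71
merge 9/71 + 11/71 → 20/71
merge 12/71 + 12/71 → 24/71
merge 13/71 + 14/71 → 27/71
merge 20/71 + 24/71 → 44/71
merge 27/71 + 44/71 → 1
L = 9/71 + 14/71 + 20/71 + 24/71 + 27/71 + 44/71 + 1 = 209/71 ≈ 2.944 bits/symbol.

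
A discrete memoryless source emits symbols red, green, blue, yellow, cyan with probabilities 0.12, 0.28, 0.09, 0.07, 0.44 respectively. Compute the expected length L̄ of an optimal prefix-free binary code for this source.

2 bits/symbol

Repeatedly combine the two least-probable nodes; the expected code length is the sum of the merged weights.
merge 7/100 + 9/100 → 4/25
merge 3/25 + 4/25 → 7/25
merge 7/25 + 7/25 → 14/25
merge 11/25 + 14/25 → 1
L = 4/25 + 7/25 + 14/25 + 1 = 2 bits/symbol.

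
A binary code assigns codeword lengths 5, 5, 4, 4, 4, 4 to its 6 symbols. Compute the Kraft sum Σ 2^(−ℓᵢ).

0.3125

With common denominator 2^5 = 32: Σ 2^(−ℓᵢ) = 1/32 + 1/32 + 2/32 + 2/32 + 2/32 + 2/32 = 10/32 = 0.3125.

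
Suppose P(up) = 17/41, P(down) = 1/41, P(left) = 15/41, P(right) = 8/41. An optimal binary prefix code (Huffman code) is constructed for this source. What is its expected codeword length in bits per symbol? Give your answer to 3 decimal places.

1.805 bits/symbol

Repeatedly combine the two least-probable nodes; the expected code length is the sum of the merged weights.
merge 1/41 + 8/41 → 9/41
merge 9/41 + 15/41 → 24/41
merge 17/41 + 24/41 → 1
L = 9/41 + 24/41 + 1 = 74/41 ≈ 1.805 bits/symbol.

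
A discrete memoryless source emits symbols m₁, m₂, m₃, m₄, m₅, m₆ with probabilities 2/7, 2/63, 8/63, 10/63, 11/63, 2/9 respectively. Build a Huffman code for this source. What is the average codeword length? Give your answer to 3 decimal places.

2.476 bits/symbol

Repeatedly combine the two least-probable nodes; the expected code length is the sum of the merged weights.
merge 2/63 + 8/63 → 10/63
merge 10/63 + 10/63 → 20/63
merge 11/63 + 2/9 → 25/63
merge 2/7 + 20/63 → 38/63
merge 25/63 + 38/63 → 1
L = 10/63 + 20/63 + 25/63 + 38/63 + 1 = 52/21 ≈ 2.476 bits/symbol.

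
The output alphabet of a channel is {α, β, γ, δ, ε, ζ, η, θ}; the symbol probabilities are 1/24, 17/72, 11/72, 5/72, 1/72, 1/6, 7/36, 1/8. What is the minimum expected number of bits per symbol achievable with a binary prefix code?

2.75 bits/symbol

Repeatedly combine the two least-probable nodes; the expected code length is the sum of the merged weights.
merge 1/72 + 1/24 → 1/18
merge 1/18 + 5/72 → 1/8
merge 1/8 + 1/8 → 1/4
merge 11/72 + 1/6 → 23/72
merge 7/36 + 17/72 → 31/72
merge 1/4 + 23/72 → 41/72
merge 31/72 + 41/72 → 1
L = 1/18 + 1/8 + 1/4 + 23/72 + 31/72 + 41/72 + 1 = 11/4 = 2.75 bits/symbol.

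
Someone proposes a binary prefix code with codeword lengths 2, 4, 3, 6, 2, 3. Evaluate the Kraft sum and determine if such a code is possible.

0.828125; yes

With common denominator 2^6 = 64: Σ 2^(−ℓᵢ) = 16/64 + 4/64 + 8/64 + 1/64 + 16/64 + 8/64 = 53/64 = 0.828125.
Kraft's inequality requires Σ ≤ 1; here Σ = 0.828125 ≤ 1, so such a prefix code exists.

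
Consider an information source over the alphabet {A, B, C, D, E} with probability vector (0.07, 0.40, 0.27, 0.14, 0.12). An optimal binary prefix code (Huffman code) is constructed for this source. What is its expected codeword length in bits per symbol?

Repeatedly combine the two least-probable nodes; the expected code length is the sum of the merged weights.
merge 7/100 + 3/25 → 19/100
merge 7/50 + 19/100 → 33/100
merge 27/100 + 33/100 → 3/5
merge 2/5 + 3/5 → 1
L = 19/100 + 33/100 + 3/5 + 1 = 53/25 = 2.12 bits/symbol.

2.12 bits/symbol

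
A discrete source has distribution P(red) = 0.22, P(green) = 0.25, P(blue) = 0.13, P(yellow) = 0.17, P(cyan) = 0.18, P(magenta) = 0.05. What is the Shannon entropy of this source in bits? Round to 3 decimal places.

H = −Σ pᵢ log₂ pᵢ.
−0.22·log₂(0.22) = 0.4806
−0.25·log₂(0.25) = 0.5000
−0.13·log₂(0.13) = 0.3826
−0.17·log₂(0.17) = 0.4346
−0.18·log₂(0.18) = 0.4453
−0.05·log₂(0.05) = 0.2161
Sum ≈ 2.4592 → 2.459 bits.

2.459 bits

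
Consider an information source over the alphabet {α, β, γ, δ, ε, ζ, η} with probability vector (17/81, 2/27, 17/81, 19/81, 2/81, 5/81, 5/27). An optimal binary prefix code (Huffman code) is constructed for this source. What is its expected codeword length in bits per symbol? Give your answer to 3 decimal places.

Repeatedly combine the two least-probable nodes; the expected code length is the sum of the merged weights.
merge 2/81 + 5/81 → 7/81
merge 2/27 + 7/81 → 13/81
merge 13/81 + 5/27 → 28/81
merge 17/81 + 17/81 → 34/81
merge 19/81 + 28/81 → 47/81
merge 34/81 + 47/81 → 1
L = 7/81 + 13/81 + 28/81 + 34/81 + 47/81 + 1 = 70/27 ≈ 2.593 bits/symbol.

2.593 bits/symbol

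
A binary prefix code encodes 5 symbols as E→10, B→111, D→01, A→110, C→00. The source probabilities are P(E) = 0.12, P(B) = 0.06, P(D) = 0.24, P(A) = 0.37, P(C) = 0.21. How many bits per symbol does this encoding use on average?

2.43 bits/symbol

L̄ = Σ pᵢ·ℓᵢ = 0.12·2 + 0.06·3 + 0.24·2 + 0.37·3 + 0.21·2 = 2.43 bits/symbol.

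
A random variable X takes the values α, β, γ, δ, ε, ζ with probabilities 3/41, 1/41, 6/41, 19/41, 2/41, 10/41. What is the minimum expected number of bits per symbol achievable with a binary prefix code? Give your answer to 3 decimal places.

Repeatedly combine the two least-probable nodes; the expected code length is the sum of the merged weights.
merge 1/41 + 2/41 → 3/41
merge 3/41 + 3/41 → 6/41
merge 6/41 + 6/41 → 12/41
merge 10/41 + 12/41 → 22/41
merge 19/41 + 22/41 → 1
L = 3/41 + 6/41 + 12/41 + 22/41 + 1 = 84/41 ≈ 2.049 bits/symbol.

2.049 bits/symbol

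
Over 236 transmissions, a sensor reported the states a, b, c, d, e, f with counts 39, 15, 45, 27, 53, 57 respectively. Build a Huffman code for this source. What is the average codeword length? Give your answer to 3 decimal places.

Probabilities are the counts divided by 236.
Repeatedly combine the two least-probable nodes; the expected code length is the sum of the merged weights.
merge 15/236 + 27/236 → 21/118
merge 39/236 + 21/118 → 81/236
merge 45/236 + 53/236 → 49/118
merge 57/236 + 81/236 → 69/118
merge 49/118 + 69/118 → 1
L = 21/118 + 81/236 + 49/118 + 69/118 + 1 = 595/236 ≈ 2.521 bits/symbol.

2.521 bits/symbol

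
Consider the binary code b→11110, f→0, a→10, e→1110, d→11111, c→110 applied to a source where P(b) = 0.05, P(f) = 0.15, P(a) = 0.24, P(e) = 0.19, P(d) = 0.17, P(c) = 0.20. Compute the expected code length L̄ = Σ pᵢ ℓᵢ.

3.09 bits/symbol

L̄ = Σ pᵢ·ℓᵢ = 0.05·5 + 0.15·1 + 0.24·2 + 0.19·4 + 0.17·5 + 0.20·3 = 3.09 bits/symbol.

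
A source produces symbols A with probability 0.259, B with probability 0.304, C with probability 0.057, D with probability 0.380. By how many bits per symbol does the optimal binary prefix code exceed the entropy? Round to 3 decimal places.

0.143 bits

Entropy H = −Σ p log₂ p ≈ 1.7930 bits.
Huffman merges: 57/1000+259/1000→79/250; 38/125+79/250→31/50; 19/50+31/50→1. L = 242/125 ≈ 1.9360.
L − H = 1.9360 − 1.7930 = 0.143 bits.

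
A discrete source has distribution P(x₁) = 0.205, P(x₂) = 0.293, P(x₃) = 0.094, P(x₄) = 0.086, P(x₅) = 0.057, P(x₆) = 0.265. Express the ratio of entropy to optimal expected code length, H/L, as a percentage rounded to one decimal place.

99.0%

Entropy H = −Σ p log₂ p ≈ 2.3560 bits.
Huffman merges: 57/1000+43/500→143/1000; 47/500+143/1000→237/1000; 41/200+237/1000→221/500; 53/200+293/1000→279/500; 221/500+279/500→1. L = 119/50 ≈ 2.3800.
Efficiency = H/L = 2.3560/2.3800 = 99.0%.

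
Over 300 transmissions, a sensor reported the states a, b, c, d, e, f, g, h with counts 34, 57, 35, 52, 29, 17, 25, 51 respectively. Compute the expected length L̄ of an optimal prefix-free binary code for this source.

2.95 bits/symbol

Probabilities are the counts divided by 300.
Repeatedly combine the two least-probable nodes; the expected code length is the sum of the merged weights.
merge 17/300 + 1/12 → 7/50
merge 29/300 + 17/150 → 21/100
merge 7/60 + 7/50 → 77/300
merge 17/100 + 13/75 → 103/300
merge 19/100 + 21/100 → 2/5
merge 77/300 + 103/300 → 3/5
merge 2/5 + 3/5 → 1
L = 7/50 + 21/100 + 77/300 + 103/300 + 2/5 + 3/5 + 1 = 59/20 = 2.95 bits/symbol.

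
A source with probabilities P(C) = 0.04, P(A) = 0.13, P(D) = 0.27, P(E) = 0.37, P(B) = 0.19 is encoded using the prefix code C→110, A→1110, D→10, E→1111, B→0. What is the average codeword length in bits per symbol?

2.85 bits/symbol

L̄ = Σ pᵢ·ℓᵢ = 0.04·3 + 0.13·4 + 0.27·2 + 0.37·4 + 0.19·1 = 2.85 bits/symbol.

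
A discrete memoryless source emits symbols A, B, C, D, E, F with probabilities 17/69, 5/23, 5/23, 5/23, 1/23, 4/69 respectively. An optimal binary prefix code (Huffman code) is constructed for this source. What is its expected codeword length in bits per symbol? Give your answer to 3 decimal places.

Repeatedly combine the two least-probable nodes; the expected code length is the sum of the merged weights.
merge 1/23 + 4/69 → 7/69
merge 7/69 + 5/23 → 22/69
merge 5/23 + 5/23 → 10/23
merge 17/69 + 22/69 → 13/23
merge 10/23 + 13/23 → 1
L = 7/69 + 22/69 + 10/23 + 13/23 + 1 = 167/69 ≈ 2.420 bits/symbol.

2.420 bits/symbol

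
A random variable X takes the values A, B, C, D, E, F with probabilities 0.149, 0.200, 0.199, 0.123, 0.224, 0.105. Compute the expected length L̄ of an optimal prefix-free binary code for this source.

2.576 bits/symbol

Repeatedly combine the two least-probable nodes; the expected code length is the sum of the merged weights.
merge 21/200 + 123/1000 → 57/250
merge 149/1000 + 199/1000 → 87/250
merge 1/5 + 28/125 → 53/125
merge 57/250 + 87/250 → 72/125
merge 53/125 + 72/125 → 1
L = 57/250 + 87/250 + 53/125 + 72/125 + 1 = 322/125 = 2.576 bits/symbol.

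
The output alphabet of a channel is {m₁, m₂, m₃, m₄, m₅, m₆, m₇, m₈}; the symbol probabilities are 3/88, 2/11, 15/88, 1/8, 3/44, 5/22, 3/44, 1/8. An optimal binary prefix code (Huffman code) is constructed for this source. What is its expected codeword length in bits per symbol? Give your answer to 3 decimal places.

Repeatedly combine the two least-probable nodes; the expected code length is the sum of the merged weights.
merge 3/88 + 3/44 → 9/88
merge 3/44 + 9/88 → 15/88
merge 1/8 + 1/8 → 1/4
merge 15/88 + 15/88 → 15/44
merge 2/11 + 5/22 → 9/22
merge 1/4 + 15/44 → 13/22
merge 9/22 + 13/22 → 1
L = 9/88 + 15/88 + 1/4 + 15/44 + 9/22 + 13/22 + 1 = 63/22 ≈ 2.864 bits/symbol.

2.864 bits/symbol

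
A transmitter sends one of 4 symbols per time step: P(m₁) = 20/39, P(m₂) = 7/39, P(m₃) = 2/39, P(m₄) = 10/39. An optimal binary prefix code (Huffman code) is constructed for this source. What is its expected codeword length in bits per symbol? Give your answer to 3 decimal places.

1.718 bits/symbol

Repeatedly combine the two least-probable nodes; the expected code length is the sum of the merged weights.
merge 2/39 + 7/39 → 3/13
merge 3/13 + 10/39 → 19/39
merge 19/39 + 20/39 → 1
L = 3/13 + 19/39 + 1 = 67/39 ≈ 1.718 bits/symbol.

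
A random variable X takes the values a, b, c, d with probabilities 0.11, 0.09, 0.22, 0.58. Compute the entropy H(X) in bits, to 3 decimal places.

1.599 bits

H = −Σ pᵢ log₂ pᵢ.
−0.11·log₂(0.11) = 0.3503
−0.09·log₂(0.09) = 0.3127
−0.22·log₂(0.22) = 0.4806
−0.58·log₂(0.58) = 0.4558
Sum ≈ 1.5993 → 1.599 bits.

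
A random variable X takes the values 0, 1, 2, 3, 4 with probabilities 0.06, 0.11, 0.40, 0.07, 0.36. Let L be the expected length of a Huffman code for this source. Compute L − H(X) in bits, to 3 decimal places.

Entropy H = −Σ p log₂ p ≈ 1.9218 bits.
Huffman merges: 3/50+7/100→13/100; 11/100+13/100→6/25; 6/25+9/25→3/5; 2/5+3/5→1. L = 197/100 ≈ 1.9700.
L − H = 1.9700 − 1.9218 = 0.048 bits.

0.048 bits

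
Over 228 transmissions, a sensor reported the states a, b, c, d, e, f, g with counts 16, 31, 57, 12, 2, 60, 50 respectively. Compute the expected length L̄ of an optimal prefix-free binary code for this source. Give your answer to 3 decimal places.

2.461 bits/symbol

Probabilities are the counts divided by 228.
Repeatedly combine the two least-probable nodes; the expected code length is the sum of the merged weights.
merge 1/114 + 1/19 → 7/114
merge 7/114 + 4/57 → 5/38
merge 5/38 + 31/228 → 61/228
merge 25/114 + 1/4 → 107/228
merge 5/19 + 61/228 → 121/228
merge 107/228 + 121/228 → 1
L = 7/114 + 5/38 + 61/228 + 107/228 + 121/228 + 1 = 187/76 ≈ 2.461 bits/symbol.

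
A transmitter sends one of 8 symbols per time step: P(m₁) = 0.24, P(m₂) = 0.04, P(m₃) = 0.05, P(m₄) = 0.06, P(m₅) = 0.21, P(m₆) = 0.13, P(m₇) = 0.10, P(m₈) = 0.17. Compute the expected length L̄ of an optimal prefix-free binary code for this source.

2.79 bits/symbol

Repeatedly combine the two least-probable nodes; the expected code length is the sum of the merged weights.
merge 1/25 + 1/20 → 9/100
merge 3/50 + 9/100 → 3/20
merge 1/10 + 13/100 → 23/100
merge 3/20 + 17/100 → 8/25
merge 21/100 + 23/100 → 11/25
merge 6/25 + 8/25 → 14/25
merge 11/25 + 14/25 → 1
L = 9/100 + 3/20 + 23/100 + 8/25 + 11/25 + 14/25 + 1 = 279/100 = 2.79 bits/symbol.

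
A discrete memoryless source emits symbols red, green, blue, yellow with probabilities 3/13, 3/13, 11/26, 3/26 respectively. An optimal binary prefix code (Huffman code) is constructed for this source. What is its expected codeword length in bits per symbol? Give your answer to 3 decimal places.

1.923 bits/symbol

Repeatedly combine the two least-probable nodes; the expected code length is the sum of the merged weights.
merge 3/26 + 3/13 → 9/26
merge 3/13 + 9/26 → 15/26
merge 11/26 + 15/26 → 1
L = 9/26 + 15/26 + 1 = 25/13 ≈ 1.923 bits/symbol.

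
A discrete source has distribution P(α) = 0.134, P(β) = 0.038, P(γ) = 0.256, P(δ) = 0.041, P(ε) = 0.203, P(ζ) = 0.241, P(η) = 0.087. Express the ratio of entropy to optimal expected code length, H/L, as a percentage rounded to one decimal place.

99.3%

Entropy H = −Σ p log₂ p ≈ 2.5282 bits.
Huffman merges: 19/500+41/1000→79/1000; 79/1000+87/1000→83/500; 67/500+83/500→3/10; 203/1000+241/1000→111/250; 32/125+3/10→139/250; 111/250+139/250→1. L = 509/200 ≈ 2.5450.
Efficiency = H/L = 2.5282/2.5450 = 99.3%.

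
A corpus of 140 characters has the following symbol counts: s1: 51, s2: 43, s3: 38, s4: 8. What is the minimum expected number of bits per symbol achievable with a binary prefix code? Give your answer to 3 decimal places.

1.964 bits/symbol

Probabilities are the counts divided by 140.
Repeatedly combine the two least-probable nodes; the expected code length is the sum of the merged weights.
merge 2/35 + 19/70 → 23/70
merge 43/140 + 23/70 → 89/140
merge 51/140 + 89/140 → 1
L = 23/70 + 89/140 + 1 = 55/28 ≈ 1.964 bits/symbol.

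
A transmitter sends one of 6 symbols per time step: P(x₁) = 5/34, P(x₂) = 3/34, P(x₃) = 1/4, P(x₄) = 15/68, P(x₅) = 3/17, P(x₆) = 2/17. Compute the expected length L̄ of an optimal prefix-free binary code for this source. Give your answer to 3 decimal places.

2.529 bits/symbol

Repeatedly combine the two least-probable nodes; the expected code length is the sum of the merged weights.
merge 3/34 + 2/17 → 7/34
merge 5/34 + 3/17 → 11/34
merge 7/34 + 15/68 → 29/68
merge 1/4 + 11/34 → 39/68
merge 29/68 + 39/68 → 1
L = 7/34 + 11/34 + 29/68 + 39/68 + 1 = 43/17 ≈ 2.529 bits/symbol.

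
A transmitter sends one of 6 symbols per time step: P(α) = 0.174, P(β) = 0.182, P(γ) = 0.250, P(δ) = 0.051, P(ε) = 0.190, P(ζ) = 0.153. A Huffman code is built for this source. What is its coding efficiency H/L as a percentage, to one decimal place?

Entropy H = −Σ p log₂ p ≈ 2.4749 bits.
Huffman merges: 51/1000+153/1000→51/250; 87/500+91/500→89/250; 19/100+51/250→197/500; 1/4+89/250→303/500; 197/500+303/500→1. L = 64/25 ≈ 2.5600.
Efficiency = H/L = 2.4749/2.5600 = 96.7%.

96.7%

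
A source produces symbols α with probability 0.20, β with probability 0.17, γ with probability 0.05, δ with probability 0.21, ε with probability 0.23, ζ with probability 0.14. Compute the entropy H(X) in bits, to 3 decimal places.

2.473 bits

H = −Σ pᵢ log₂ pᵢ.
−0.20·log₂(0.20) = 0.4644
−0.17·log₂(0.17) = 0.4346
−0.05·log₂(0.05) = 0.2161
−0.21·log₂(0.21) = 0.4728
−0.23·log₂(0.23) = 0.4877
−0.14·log₂(0.14) = 0.3971
Sum ≈ 2.4727 → 2.473 bits.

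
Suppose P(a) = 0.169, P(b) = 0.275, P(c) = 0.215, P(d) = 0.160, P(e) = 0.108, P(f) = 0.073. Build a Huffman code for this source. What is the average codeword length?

2.51 bits/symbol

Repeatedly combine the two least-probable nodes; the expected code length is the sum of the merged weights.
merge 73/1000 + 27/250 → 181/1000
merge 4/25 + 169/1000 → 329/1000
merge 181/1000 + 43/200 → 99/250
merge 11/40 + 329/1000 → 151/250
merge 99/250 + 151/250 → 1
L = 181/1000 + 329/1000 + 99/250 + 151/250 + 1 = 251/100 = 2.51 bits/symbol.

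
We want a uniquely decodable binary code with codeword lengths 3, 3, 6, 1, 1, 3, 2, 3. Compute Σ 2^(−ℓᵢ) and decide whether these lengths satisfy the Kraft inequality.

With common denominator 2^6 = 64: Σ 2^(−ℓᵢ) = 8/64 + 8/64 + 1/64 + 32/64 + 32/64 + 8/64 + 16/64 + 8/64 = 113/64 = 1.765625.
Kraft's inequality requires Σ ≤ 1; here Σ = 1.765625 > 1, so no such prefix code exists.

1.765625; no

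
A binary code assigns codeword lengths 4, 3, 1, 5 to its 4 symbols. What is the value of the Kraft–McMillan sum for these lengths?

0.71875

With common denominator 2^5 = 32: Σ 2^(−ℓᵢ) = 2/32 + 4/32 + 16/32 + 1/32 = 23/32 = 0.71875.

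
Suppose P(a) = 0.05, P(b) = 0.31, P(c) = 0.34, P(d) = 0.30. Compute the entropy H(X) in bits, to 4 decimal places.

1.7902 bits

H = −Σ pᵢ log₂ pᵢ.
−0.05·log₂(0.05) = 0.2161
−0.31·log₂(0.31) = 0.5238
−0.34·log₂(0.34) = 0.5292
−0.30·log₂(0.30) = 0.5211
Sum ≈ 1.7902 → 1.7902 bits.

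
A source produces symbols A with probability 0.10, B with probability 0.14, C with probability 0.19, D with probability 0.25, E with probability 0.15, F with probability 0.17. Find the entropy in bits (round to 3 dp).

2.530 bits

H = −Σ pᵢ log₂ pᵢ.
−0.10·log₂(0.10) = 0.3322
−0.14·log₂(0.14) = 0.3971
−0.19·log₂(0.19) = 0.4552
−0.25·log₂(0.25) = 0.5000
−0.15·log₂(0.15) = 0.4105
−0.17·log₂(0.17) = 0.4346
Sum ≈ 2.5297 → 2.530 bits.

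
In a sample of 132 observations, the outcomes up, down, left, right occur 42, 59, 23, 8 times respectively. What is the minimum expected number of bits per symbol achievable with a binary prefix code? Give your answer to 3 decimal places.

Probabilities are the counts divided by 132.
Repeatedly combine the two least-probable nodes; the expected code length is the sum of the merged weights.
merge 2/33 + 23/132 → 31/132
merge 31/132 + 7/22 → 73/132
merge 59/132 + 73/132 → 1
L = 31/132 + 73/132 + 1 = 59/33 ≈ 1.788 bits/symbol.

1.788 bits/symbol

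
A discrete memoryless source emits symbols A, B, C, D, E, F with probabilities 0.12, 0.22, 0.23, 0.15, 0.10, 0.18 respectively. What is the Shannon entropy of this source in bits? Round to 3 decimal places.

H = −Σ pᵢ log₂ pᵢ.
−0.12·log₂(0.12) = 0.3671
−0.22·log₂(0.22) = 0.4806
−0.23·log₂(0.23) = 0.4877
−0.15·log₂(0.15) = 0.4105
−0.10·log₂(0.10) = 0.3322
−0.18·log₂(0.18) = 0.4453
Sum ≈ 2.5234 → 2.523 bits.

2.523 bits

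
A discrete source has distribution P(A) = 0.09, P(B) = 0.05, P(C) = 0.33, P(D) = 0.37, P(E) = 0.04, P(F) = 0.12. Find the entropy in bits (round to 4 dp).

2.1401 bits

H = −Σ pᵢ log₂ pᵢ.
−0.09·log₂(0.09) = 0.3127
−0.05·log₂(0.05) = 0.2161
−0.33·log₂(0.33) = 0.5278
−0.37·log₂(0.37) = 0.5307
−0.04·log₂(0.04) = 0.1858
−0.12·log₂(0.12) = 0.3671
Sum ≈ 2.1401 → 2.1401 bits.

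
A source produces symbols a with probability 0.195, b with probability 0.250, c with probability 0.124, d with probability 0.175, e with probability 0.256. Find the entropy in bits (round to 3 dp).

H = −Σ pᵢ log₂ pᵢ.
−0.195·log₂(0.195) = 0.4599
−0.250·log₂(0.250) = 0.5000
−0.124·log₂(0.124) = 0.3734
−0.175·log₂(0.175) = 0.4401
−0.256·log₂(0.256) = 0.5032
Sum ≈ 2.2766 → 2.277 bits.

2.277 bits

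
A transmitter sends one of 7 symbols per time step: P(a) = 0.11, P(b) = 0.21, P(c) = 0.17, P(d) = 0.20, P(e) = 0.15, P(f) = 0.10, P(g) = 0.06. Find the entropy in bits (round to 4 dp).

2.7084 bits

H = −Σ pᵢ log₂ pᵢ.
−0.11·log₂(0.11) = 0.3503
−0.21·log₂(0.21) = 0.4728
−0.17·log₂(0.17) = 0.4346
−0.20·log₂(0.20) = 0.4644
−0.15·log₂(0.15) = 0.4105
−0.10·log₂(0.10) = 0.3322
−0.06·log₂(0.06) = 0.2435
Sum ≈ 2.7084 → 2.7084 bits.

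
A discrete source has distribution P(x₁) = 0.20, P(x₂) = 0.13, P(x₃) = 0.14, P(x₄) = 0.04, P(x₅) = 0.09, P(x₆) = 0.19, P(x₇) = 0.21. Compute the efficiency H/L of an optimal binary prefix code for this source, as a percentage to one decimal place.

98.2%

Entropy H = −Σ p log₂ p ≈ 2.6706 bits.
Huffman merges: 1/25+9/100→13/100; 13/100+13/100→13/50; 7/50+19/100→33/100; 1/5+21/100→41/100; 13/50+33/100→59/100; 41/100+59/100→1. L = 68/25 ≈ 2.7200.
Efficiency = H/L = 2.6706/2.7200 = 98.2%.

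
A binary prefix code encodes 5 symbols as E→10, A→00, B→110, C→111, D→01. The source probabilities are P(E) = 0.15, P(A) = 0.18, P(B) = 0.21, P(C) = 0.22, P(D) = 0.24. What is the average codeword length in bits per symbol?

2.43 bits/symbol

L̄ = Σ pᵢ·ℓᵢ = 0.15·2 + 0.18·2 + 0.21·3 + 0.22·3 + 0.24·2 = 2.43 bits/symbol.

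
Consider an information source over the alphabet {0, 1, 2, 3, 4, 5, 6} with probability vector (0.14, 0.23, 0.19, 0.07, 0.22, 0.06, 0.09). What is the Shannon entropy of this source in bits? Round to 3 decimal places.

2.645 bits

H = −Σ pᵢ log₂ pᵢ.
−0.14·log₂(0.14) = 0.3971
−0.23·log₂(0.23) = 0.4877
−0.19·log₂(0.19) = 0.4552
−0.07·log₂(0.07) = 0.2686
−0.22·log₂(0.22) = 0.4806
−0.06·log₂(0.06) = 0.2435
−0.09·log₂(0.09) = 0.3127
Sum ≈ 2.6453 → 2.645 bits.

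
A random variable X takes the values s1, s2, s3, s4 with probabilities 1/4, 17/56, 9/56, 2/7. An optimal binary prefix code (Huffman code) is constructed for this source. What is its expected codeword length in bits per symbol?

2 bits/symbol

Repeatedly combine the two least-probable nodes; the expected code length is the sum of the merged weights.
merge 9/56 + 1/4 → 23/56
merge 2/7 + 17/56 → 33/56
merge 23/56 + 33/56 → 1
L = 23/56 + 33/56 + 1 = 2 bits/symbol.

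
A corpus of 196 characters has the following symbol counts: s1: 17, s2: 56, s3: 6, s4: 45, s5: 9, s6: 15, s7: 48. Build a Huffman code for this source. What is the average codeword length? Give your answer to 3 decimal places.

2.469 bits/symbol

Probabilities are the counts divided by 196.
Repeatedly combine the two least-probable nodes; the expected code length is the sum of the merged weights.
merge 3/98 + 9/196 → 15/196
merge 15/196 + 15/196 → 15/98
merge 17/196 + 15/98 → 47/196
merge 45/196 + 47/196 → 23/49
merge 12/49 + 2/7 → 26/49
merge 23/49 + 26/49 → 1
L = 15/196 + 15/98 + 47/196 + 23/49 + 26/49 + 1 = 121/49 ≈ 2.469 bits/symbol.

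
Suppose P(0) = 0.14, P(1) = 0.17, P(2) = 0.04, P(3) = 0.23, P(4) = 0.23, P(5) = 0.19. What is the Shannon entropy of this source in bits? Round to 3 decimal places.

2.448 bits

H = −Σ pᵢ log₂ pᵢ.
−0.14·log₂(0.14) = 0.3971
−0.17·log₂(0.17) = 0.4346
−0.04·log₂(0.04) = 0.1858
−0.23·log₂(0.23) = 0.4877
−0.23·log₂(0.23) = 0.4877
−0.19·log₂(0.19) = 0.4552
Sum ≈ 2.4480 → 2.448 bits.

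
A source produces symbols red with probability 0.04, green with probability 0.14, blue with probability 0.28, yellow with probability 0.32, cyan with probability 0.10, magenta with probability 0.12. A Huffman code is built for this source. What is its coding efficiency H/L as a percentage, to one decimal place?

Entropy H = −Σ p log₂ p ≈ 2.3224 bits.
Huffman merges: 1/25+1/10→7/50; 3/25+7/50→13/50; 7/50+13/50→2/5; 7/25+8/25→3/5; 2/5+3/5→1. L = 12/5 ≈ 2.4000.
Efficiency = H/L = 2.3224/2.4000 = 96.8%.

96.8%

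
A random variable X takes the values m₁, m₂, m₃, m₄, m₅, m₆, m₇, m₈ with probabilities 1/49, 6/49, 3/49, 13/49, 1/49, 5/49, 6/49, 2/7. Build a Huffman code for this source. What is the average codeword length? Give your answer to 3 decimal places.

2.592 bits/symbol

Repeatedly combine the two least-probable nodes; the expected code length is the sum of the merged weights.
merge 1/49 + 1/49 → 2/49
merge 2/49 + 3/49 → 5/49
merge 5/49 + 5/49 → 10/49
merge 6/49 + 6/49 → 12/49
merge 10/49 + 12/49 → 22/49
merge 13/49 + 2/7 → 27/49
merge 22/49 + 27/49 → 1
L = 2/49 + 5/49 + 10/49 + 12/49 + 22/49 + 27/49 + 1 = 127/49 ≈ 2.592 bits/symbol.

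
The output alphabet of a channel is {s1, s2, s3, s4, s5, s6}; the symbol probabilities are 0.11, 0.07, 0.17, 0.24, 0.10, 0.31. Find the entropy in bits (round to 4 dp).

2.4036 bits

H = −Σ pᵢ log₂ pᵢ.
−0.11·log₂(0.11) = 0.3503
−0.07·log₂(0.07) = 0.2686
−0.17·log₂(0.17) = 0.4346
−0.24·log₂(0.24) = 0.4941
−0.10·log₂(0.10) = 0.3322
−0.31·log₂(0.31) = 0.5238
Sum ≈ 2.4036 → 2.4036 bits.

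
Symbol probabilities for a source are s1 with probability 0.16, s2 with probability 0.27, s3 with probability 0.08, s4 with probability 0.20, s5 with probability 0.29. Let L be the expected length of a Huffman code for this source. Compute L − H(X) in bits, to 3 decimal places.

0.033 bits

Entropy H = −Σ p log₂ p ≈ 2.2068 bits.
Huffman merges: 2/25+4/25→6/25; 1/5+6/25→11/25; 27/100+29/100→14/25; 11/25+14/25→1. L = 56/25 ≈ 2.2400.
L − H = 2.2400 − 2.2068 = 0.033 bits.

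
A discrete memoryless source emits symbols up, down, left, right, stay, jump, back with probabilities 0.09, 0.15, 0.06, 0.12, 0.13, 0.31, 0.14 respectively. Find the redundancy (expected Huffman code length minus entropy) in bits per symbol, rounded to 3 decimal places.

Entropy H = −Σ p log₂ p ≈ 2.6373 bits.
Huffman merges: 3/50+9/100→3/20; 3/25+13/100→1/4; 7/50+3/20→29/100; 3/20+1/4→2/5; 29/100+31/100→3/5; 2/5+3/5→1. L = 269/100 ≈ 2.6900.
L − H = 2.6900 − 2.6373 = 0.053 bits.

0.053 bits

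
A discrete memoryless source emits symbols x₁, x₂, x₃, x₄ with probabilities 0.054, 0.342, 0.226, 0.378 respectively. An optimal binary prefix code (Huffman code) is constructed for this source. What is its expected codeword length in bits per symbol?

1.902 bits/symbol

Repeatedly combine the two least-probable nodes; the expected code length is the sum of the merged weights.
merge 27/500 + 113/500 → 7/25
merge 7/25 + 171/500 → 311/500
merge 189/500 + 311/500 → 1
L = 7/25 + 311/500 + 1 = 951/500 = 1.902 bits/symbol.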